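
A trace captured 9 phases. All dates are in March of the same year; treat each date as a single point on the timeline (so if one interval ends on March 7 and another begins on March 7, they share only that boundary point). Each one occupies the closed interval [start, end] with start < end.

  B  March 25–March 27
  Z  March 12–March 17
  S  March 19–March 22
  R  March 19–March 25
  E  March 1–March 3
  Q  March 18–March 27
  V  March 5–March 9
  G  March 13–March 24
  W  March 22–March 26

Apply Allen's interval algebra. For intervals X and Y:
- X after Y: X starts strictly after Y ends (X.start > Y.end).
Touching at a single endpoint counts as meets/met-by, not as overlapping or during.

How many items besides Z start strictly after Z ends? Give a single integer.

Target Z = [March 12, March 17].
B [March 25, March 27] → after → counts.
E [March 1, March 3] → before → no.
G [March 13, March 24] → overlapped-by → no.
Q [March 18, March 27] → after → counts.
R [March 19, March 25] → after → counts.
S [March 19, March 22] → after → counts.
V [March 5, March 9] → before → no.
W [March 22, March 26] → after → counts.
Total: 5.

5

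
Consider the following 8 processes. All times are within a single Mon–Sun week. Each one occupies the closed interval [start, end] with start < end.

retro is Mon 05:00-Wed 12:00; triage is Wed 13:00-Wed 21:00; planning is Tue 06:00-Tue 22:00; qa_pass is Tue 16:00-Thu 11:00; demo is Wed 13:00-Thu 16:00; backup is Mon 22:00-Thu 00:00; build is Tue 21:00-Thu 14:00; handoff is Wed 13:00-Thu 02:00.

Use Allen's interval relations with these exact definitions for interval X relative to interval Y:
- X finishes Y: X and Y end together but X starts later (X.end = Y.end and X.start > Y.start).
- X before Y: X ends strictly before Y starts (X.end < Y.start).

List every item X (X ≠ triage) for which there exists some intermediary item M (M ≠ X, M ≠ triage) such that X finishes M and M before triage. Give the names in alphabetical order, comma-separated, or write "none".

none

Target triage = [Wed 13:00, Wed 21:00].
Intermediaries M with M before triage: planning, retro.
Via planning — items with X finishes planning: none.
Via retro — items with X finishes retro: none.
Union: none.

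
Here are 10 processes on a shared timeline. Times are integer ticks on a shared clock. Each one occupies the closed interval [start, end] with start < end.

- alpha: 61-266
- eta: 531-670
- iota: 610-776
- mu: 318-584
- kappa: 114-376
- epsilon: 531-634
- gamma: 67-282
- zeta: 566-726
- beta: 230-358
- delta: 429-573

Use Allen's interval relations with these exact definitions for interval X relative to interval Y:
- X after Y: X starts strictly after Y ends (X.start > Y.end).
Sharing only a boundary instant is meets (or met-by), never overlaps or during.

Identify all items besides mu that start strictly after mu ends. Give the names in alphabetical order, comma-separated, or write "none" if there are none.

iota

Target mu = [318, 584].
alpha [61, 266] → before → no.
beta [230, 358] → overlaps → no.
delta [429, 573] → during → no.
epsilon [531, 634] → overlapped-by → no.
eta [531, 670] → overlapped-by → no.
gamma [67, 282] → before → no.
iota [610, 776] → after → yes.
kappa [114, 376] → overlaps → no.
zeta [566, 726] → overlapped-by → no.
Result: iota.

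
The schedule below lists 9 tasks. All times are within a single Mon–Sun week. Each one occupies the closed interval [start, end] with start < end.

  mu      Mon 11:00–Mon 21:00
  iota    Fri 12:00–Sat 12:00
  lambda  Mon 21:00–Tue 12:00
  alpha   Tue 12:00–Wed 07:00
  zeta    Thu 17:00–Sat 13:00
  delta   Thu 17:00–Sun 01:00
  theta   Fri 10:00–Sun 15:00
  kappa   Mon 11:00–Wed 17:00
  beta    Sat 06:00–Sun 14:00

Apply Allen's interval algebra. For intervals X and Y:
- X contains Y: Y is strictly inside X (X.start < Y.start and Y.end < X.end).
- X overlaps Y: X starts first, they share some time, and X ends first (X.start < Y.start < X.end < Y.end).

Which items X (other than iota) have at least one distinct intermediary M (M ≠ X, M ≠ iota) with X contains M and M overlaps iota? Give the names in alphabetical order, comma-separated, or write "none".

Target iota = [Fri 12:00, Sat 12:00].
Intermediaries M with M overlaps iota: none.
Union: none.

none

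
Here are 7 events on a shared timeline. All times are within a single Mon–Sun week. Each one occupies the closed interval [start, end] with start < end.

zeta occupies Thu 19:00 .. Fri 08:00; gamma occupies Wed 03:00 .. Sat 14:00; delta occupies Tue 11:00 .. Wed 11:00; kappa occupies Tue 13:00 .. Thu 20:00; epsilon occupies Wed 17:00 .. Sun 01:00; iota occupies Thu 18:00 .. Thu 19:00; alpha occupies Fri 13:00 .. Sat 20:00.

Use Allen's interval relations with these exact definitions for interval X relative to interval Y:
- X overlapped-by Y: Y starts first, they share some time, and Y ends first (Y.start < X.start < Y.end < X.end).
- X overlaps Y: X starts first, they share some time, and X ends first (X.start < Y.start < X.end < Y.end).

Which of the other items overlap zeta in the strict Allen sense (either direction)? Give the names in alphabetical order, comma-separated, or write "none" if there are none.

Target zeta = [Thu 19:00, Fri 08:00].
alpha [Fri 13:00, Sat 20:00] → after → no.
delta [Tue 11:00, Wed 11:00] → before → no.
epsilon [Wed 17:00, Sun 01:00] → contains → no.
gamma [Wed 03:00, Sat 14:00] → contains → no.
iota [Thu 18:00, Thu 19:00] → meets → no.
kappa [Tue 13:00, Thu 20:00] → overlaps → yes.
Result: kappa.

kappa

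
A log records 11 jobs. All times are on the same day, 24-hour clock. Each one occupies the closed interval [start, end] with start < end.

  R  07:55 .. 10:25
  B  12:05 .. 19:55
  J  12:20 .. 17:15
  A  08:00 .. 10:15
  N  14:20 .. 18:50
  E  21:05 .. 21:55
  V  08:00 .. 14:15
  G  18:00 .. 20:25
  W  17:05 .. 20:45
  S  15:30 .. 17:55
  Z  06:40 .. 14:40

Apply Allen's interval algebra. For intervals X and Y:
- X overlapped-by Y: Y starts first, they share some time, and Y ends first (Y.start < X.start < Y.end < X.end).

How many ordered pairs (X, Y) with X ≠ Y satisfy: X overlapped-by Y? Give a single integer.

14

Checking all 110 ordered pairs for relation 'overlapped-by'; matching pairs in alphabetical order:
(B, V): B overlapped-by V ✓
(B, Z): B overlapped-by Z ✓
(G, B): G overlapped-by B ✓
(G, N): G overlapped-by N ✓
(J, V): J overlapped-by V ✓
(J, Z): J overlapped-by Z ✓
(N, J): N overlapped-by J ✓
(N, Z): N overlapped-by Z ✓
(S, J): S overlapped-by J ✓
(V, R): V overlapped-by R ✓
(W, B): W overlapped-by B ✓
(W, J): W overlapped-by J ✓
(W, N): W overlapped-by N ✓
(W, S): W overlapped-by S ✓
Count: 14.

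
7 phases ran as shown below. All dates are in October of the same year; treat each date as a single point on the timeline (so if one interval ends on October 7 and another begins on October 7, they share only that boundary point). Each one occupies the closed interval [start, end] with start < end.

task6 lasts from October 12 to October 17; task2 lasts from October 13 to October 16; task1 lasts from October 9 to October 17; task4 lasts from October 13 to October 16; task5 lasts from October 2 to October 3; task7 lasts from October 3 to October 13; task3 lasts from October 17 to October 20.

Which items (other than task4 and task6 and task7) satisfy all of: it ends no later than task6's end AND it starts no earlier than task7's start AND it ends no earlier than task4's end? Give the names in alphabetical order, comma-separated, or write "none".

task1, task2

Conditions: its end is no later than task6's end (X.end <= October 17) AND its start is no earlier than task7's start (X.start >= October 3) AND its end is no earlier than task4's end (X.end >= October 16).
task1: end October 17 <= October 17? ✓; start October 9 >= October 3? ✓; end October 17 >= October 16? ✓ → yes.
task2: end October 16 <= October 17? ✓; start October 13 >= October 3? ✓; end October 16 >= October 16? ✓ → yes.
task3: end October 20 <= October 17? ✗; start October 17 >= October 3? ✓; end October 20 >= October 16? ✓ → no.
task5: end October 3 <= October 17? ✓; start October 2 >= October 3? ✗; end October 3 >= October 16? ✗ → no.
Result: task1, task2.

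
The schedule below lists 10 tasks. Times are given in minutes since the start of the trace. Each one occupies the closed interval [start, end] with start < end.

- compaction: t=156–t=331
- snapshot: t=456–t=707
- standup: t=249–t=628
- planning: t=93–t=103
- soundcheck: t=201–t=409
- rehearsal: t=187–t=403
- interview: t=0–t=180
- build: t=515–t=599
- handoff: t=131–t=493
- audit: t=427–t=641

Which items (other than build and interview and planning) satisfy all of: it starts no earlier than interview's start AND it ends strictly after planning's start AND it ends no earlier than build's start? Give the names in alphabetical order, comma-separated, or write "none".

audit, snapshot, standup

Conditions: its start is no earlier than interview's start (X.start >= t=0) AND its end is strictly after planning's start (X.end > t=93) AND its end is no earlier than build's start (X.end >= t=515).
audit: start t=427 >= t=0? ✓; end t=641 > t=93? ✓; end t=641 >= t=515? ✓ → yes.
compaction: start t=156 >= t=0? ✓; end t=331 > t=93? ✓; end t=331 >= t=515? ✗ → no.
handoff: start t=131 >= t=0? ✓; end t=493 > t=93? ✓; end t=493 >= t=515? ✗ → no.
rehearsal: start t=187 >= t=0? ✓; end t=403 > t=93? ✓; end t=403 >= t=515? ✗ → no.
snapshot: start t=456 >= t=0? ✓; end t=707 > t=93? ✓; end t=707 >= t=515? ✓ → yes.
soundcheck: start t=201 >= t=0? ✓; end t=409 > t=93? ✓; end t=409 >= t=515? ✗ → no.
standup: start t=249 >= t=0? ✓; end t=628 > t=93? ✓; end t=628 >= t=515? ✓ → yes.
Result: audit, snapshot, standup.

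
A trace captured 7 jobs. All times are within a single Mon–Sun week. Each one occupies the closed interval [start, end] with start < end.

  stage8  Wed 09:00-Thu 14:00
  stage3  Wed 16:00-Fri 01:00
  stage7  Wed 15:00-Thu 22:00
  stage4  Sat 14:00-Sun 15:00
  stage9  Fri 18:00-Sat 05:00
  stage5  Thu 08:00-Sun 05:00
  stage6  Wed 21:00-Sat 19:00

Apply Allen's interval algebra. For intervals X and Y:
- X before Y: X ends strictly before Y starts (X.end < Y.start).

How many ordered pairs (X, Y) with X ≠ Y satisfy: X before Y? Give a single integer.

7

Checking all 42 ordered pairs for relation 'before'; matching pairs in alphabetical order:
(stage3, stage4): stage3 before stage4 ✓
(stage3, stage9): stage3 before stage9 ✓
(stage7, stage4): stage7 before stage4 ✓
(stage7, stage9): stage7 before stage9 ✓
(stage8, stage4): stage8 before stage4 ✓
(stage8, stage9): stage8 before stage9 ✓
(stage9, stage4): stage9 before stage4 ✓
Count: 7.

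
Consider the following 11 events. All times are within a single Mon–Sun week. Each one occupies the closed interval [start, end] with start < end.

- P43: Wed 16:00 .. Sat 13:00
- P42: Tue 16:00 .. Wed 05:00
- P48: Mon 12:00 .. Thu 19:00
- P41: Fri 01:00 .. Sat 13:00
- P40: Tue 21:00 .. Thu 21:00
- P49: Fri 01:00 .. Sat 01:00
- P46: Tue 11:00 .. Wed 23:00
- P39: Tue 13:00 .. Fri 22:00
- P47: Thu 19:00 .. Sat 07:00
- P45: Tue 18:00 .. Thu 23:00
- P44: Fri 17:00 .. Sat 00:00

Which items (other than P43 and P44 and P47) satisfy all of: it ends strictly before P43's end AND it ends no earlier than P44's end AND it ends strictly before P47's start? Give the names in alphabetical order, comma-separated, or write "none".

Conditions: its end is strictly before P43's end (X.end < Sat 13:00) AND its end is no earlier than P44's end (X.end >= Sat 00:00) AND its end is strictly before P47's start (X.end < Thu 19:00).
P39: end Fri 22:00 < Sat 13:00? ✓; end Fri 22:00 >= Sat 00:00? ✗; end Fri 22:00 < Thu 19:00? ✗ → no.
P40: end Thu 21:00 < Sat 13:00? ✓; end Thu 21:00 >= Sat 00:00? ✗; end Thu 21:00 < Thu 19:00? ✗ → no.
P41: end Sat 13:00 < Sat 13:00? ✗; end Sat 13:00 >= Sat 00:00? ✓; end Sat 13:00 < Thu 19:00? ✗ → no.
P42: end Wed 05:00 < Sat 13:00? ✓; end Wed 05:00 >= Sat 00:00? ✗; end Wed 05:00 < Thu 19:00? ✓ → no.
P45: end Thu 23:00 < Sat 13:00? ✓; end Thu 23:00 >= Sat 00:00? ✗; end Thu 23:00 < Thu 19:00? ✗ → no.
P46: end Wed 23:00 < Sat 13:00? ✓; end Wed 23:00 >= Sat 00:00? ✗; end Wed 23:00 < Thu 19:00? ✓ → no.
P48: end Thu 19:00 < Sat 13:00? ✓; end Thu 19:00 >= Sat 00:00? ✗; end Thu 19:00 < Thu 19:00? ✗ → no.
P49: end Sat 01:00 < Sat 13:00? ✓; end Sat 01:00 >= Sat 00:00? ✓; end Sat 01:00 < Thu 19:00? ✗ → no.
Result: none.

none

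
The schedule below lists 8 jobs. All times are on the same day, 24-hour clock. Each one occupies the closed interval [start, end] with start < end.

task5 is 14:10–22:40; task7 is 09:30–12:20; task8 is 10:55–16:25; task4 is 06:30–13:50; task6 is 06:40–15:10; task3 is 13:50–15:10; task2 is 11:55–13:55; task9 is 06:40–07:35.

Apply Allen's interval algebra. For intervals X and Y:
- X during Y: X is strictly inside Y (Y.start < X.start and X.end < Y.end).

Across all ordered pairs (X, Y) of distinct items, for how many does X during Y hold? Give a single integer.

Checking all 56 ordered pairs for relation 'during'; matching pairs in alphabetical order:
(task2, task6): task2 during task6 ✓
(task2, task8): task2 during task8 ✓
(task3, task8): task3 during task8 ✓
(task7, task4): task7 during task4 ✓
(task7, task6): task7 during task6 ✓
(task9, task4): task9 during task4 ✓
Count: 6.

6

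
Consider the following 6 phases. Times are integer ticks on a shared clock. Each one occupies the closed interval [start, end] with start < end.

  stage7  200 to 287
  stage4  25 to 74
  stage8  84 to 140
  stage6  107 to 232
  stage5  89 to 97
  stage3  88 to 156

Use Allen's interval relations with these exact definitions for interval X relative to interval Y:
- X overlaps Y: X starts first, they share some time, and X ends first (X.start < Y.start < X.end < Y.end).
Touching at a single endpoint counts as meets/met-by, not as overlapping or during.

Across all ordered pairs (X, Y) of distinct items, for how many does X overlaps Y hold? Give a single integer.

4

Checking all 30 ordered pairs for relation 'overlaps'; matching pairs in alphabetical order:
(stage3, stage6): stage3 overlaps stage6 ✓
(stage6, stage7): stage6 overlaps stage7 ✓
(stage8, stage3): stage8 overlaps stage3 ✓
(stage8, stage6): stage8 overlaps stage6 ✓
Count: 4.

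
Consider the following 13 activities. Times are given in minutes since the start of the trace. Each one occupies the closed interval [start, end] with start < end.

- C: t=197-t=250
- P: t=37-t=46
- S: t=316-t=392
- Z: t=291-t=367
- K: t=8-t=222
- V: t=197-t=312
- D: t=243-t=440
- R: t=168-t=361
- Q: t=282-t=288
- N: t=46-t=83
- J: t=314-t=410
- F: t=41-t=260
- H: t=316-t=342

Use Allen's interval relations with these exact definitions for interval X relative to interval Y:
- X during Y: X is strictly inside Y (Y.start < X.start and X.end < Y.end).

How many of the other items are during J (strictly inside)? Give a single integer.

Target J = [t=314, t=410].
C [t=197, t=250] → before → no.
D [t=243, t=440] → contains → no.
F [t=41, t=260] → before → no.
H [t=316, t=342] → during → counts.
K [t=8, t=222] → before → no.
N [t=46, t=83] → before → no.
P [t=37, t=46] → before → no.
Q [t=282, t=288] → before → no.
R [t=168, t=361] → overlaps → no.
S [t=316, t=392] → during → counts.
V [t=197, t=312] → before → no.
Z [t=291, t=367] → overlaps → no.
Total: 2.

2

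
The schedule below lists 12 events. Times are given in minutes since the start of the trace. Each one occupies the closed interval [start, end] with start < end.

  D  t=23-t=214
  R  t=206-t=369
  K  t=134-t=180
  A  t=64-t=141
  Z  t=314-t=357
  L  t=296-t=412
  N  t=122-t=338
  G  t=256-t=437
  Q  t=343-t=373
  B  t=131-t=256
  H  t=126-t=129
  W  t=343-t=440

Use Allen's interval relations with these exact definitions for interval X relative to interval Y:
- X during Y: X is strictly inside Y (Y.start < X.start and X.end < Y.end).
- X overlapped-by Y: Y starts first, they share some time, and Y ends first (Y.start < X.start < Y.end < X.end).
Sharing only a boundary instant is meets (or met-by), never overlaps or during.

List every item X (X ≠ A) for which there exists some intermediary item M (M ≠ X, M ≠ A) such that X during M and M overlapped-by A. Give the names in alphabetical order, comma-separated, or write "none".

B, H, K

Target A = [t=64, t=141].
Intermediaries M with M overlapped-by A: B, K, N.
Via B — items with X during B: K.
Via K — items with X during K: none.
Via N — items with X during N: B, H, K.
Union: B, H, K.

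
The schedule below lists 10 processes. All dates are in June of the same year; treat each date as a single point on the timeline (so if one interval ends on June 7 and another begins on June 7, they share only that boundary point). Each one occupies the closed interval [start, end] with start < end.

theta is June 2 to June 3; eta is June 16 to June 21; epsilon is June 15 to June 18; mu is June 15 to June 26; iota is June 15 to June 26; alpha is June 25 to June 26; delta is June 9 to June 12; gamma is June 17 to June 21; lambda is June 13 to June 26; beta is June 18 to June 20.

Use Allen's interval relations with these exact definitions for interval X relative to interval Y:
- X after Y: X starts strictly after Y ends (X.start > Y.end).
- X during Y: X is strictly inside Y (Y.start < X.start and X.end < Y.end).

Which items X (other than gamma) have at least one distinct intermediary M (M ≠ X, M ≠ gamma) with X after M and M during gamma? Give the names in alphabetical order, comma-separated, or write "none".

alpha

Target gamma = [June 17, June 21].
Intermediaries M with M during gamma: beta.
Via beta — items with X after beta: alpha.
Union: alpha.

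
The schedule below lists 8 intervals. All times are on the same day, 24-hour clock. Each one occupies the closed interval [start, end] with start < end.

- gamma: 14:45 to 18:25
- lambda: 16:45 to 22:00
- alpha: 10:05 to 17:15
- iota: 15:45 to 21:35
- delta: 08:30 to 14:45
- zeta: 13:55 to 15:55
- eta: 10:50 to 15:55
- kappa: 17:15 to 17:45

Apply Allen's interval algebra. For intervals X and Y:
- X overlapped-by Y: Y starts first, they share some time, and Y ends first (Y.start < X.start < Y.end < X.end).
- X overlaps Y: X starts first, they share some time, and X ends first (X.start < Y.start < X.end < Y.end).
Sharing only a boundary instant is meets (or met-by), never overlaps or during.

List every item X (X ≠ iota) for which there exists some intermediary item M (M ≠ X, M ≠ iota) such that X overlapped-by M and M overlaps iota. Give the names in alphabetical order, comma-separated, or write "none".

Target iota = [15:45, 21:35].
Intermediaries M with M overlaps iota: alpha, eta, gamma, zeta.
Via alpha — items with X overlapped-by alpha: gamma, lambda.
Via eta — items with X overlapped-by eta: gamma.
Via gamma — items with X overlapped-by gamma: lambda.
Via zeta — items with X overlapped-by zeta: gamma.
Union: gamma, lambda.

gamma, lambda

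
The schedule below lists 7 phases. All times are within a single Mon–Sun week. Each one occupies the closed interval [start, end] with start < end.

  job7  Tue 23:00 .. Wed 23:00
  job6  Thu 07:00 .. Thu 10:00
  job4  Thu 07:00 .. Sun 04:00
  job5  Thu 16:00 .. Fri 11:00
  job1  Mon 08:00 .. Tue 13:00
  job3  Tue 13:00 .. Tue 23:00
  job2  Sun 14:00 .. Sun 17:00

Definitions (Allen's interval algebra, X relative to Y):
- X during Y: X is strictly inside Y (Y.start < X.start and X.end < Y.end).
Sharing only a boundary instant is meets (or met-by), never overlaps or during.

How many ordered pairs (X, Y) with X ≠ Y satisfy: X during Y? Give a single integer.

Checking all 42 ordered pairs for relation 'during'; matching pairs in alphabetical order:
(job5, job4): job5 during job4 ✓
Count: 1.

1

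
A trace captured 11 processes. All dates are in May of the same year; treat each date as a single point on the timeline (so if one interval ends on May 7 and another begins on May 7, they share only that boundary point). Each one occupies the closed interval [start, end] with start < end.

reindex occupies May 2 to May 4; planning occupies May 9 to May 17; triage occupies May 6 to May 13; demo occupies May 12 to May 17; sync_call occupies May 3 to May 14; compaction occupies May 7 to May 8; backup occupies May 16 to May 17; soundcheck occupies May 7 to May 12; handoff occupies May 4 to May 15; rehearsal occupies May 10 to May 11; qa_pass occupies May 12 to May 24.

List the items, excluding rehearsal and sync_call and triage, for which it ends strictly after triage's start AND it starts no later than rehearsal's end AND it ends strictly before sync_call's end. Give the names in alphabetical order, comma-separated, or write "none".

compaction, soundcheck

Conditions: its end is strictly after triage's start (X.end > May 6) AND its start is no later than rehearsal's end (X.start <= May 11) AND its end is strictly before sync_call's end (X.end < May 14).
backup: end May 17 > May 6? ✓; start May 16 <= May 11? ✗; end May 17 < May 14? ✗ → no.
compaction: end May 8 > May 6? ✓; start May 7 <= May 11? ✓; end May 8 < May 14? ✓ → yes.
demo: end May 17 > May 6? ✓; start May 12 <= May 11? ✗; end May 17 < May 14? ✗ → no.
handoff: end May 15 > May 6? ✓; start May 4 <= May 11? ✓; end May 15 < May 14? ✗ → no.
planning: end May 17 > May 6? ✓; start May 9 <= May 11? ✓; end May 17 < May 14? ✗ → no.
qa_pass: end May 24 > May 6? ✓; start May 12 <= May 11? ✗; end May 24 < May 14? ✗ → no.
reindex: end May 4 > May 6? ✗; start May 2 <= May 11? ✓; end May 4 < May 14? ✓ → no.
soundcheck: end May 12 > May 6? ✓; start May 7 <= May 11? ✓; end May 12 < May 14? ✓ → yes.
Result: compaction, soundcheck.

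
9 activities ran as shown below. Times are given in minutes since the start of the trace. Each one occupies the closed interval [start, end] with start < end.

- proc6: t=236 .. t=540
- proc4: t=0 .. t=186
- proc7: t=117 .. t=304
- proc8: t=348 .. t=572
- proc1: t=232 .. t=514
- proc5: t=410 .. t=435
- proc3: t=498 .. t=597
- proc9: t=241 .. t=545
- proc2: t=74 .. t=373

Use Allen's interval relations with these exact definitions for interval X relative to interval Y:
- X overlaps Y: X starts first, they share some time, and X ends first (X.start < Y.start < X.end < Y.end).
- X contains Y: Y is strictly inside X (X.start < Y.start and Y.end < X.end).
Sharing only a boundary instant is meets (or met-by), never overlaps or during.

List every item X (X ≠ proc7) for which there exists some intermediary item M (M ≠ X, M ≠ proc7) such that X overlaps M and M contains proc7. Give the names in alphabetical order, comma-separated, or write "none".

proc4

Target proc7 = [t=117, t=304].
Intermediaries M with M contains proc7: proc2.
Via proc2 — items with X overlaps proc2: proc4.
Union: proc4.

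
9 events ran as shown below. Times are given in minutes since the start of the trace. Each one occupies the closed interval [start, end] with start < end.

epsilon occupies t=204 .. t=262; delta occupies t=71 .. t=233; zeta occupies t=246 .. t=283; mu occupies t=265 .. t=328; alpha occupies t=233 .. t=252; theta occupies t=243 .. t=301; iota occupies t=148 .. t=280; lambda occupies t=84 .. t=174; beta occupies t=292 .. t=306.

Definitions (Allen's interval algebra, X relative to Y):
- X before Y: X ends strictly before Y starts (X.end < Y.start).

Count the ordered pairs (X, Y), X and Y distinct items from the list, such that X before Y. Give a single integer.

Checking all 72 ordered pairs for relation 'before'; matching pairs in alphabetical order:
(alpha, beta): alpha before beta ✓
(alpha, mu): alpha before mu ✓
(delta, beta): delta before beta ✓
(delta, mu): delta before mu ✓
(delta, theta): delta before theta ✓
(delta, zeta): delta before zeta ✓
(epsilon, beta): epsilon before beta ✓
(epsilon, mu): epsilon before mu ✓
(iota, beta): iota before beta ✓
(lambda, alpha): lambda before alpha ✓
(lambda, beta): lambda before beta ✓
(lambda, epsilon): lambda before epsilon ✓
(lambda, mu): lambda before mu ✓
(lambda, theta): lambda before theta ✓
(lambda, zeta): lambda before zeta ✓
(zeta, beta): zeta before beta ✓
Count: 16.

16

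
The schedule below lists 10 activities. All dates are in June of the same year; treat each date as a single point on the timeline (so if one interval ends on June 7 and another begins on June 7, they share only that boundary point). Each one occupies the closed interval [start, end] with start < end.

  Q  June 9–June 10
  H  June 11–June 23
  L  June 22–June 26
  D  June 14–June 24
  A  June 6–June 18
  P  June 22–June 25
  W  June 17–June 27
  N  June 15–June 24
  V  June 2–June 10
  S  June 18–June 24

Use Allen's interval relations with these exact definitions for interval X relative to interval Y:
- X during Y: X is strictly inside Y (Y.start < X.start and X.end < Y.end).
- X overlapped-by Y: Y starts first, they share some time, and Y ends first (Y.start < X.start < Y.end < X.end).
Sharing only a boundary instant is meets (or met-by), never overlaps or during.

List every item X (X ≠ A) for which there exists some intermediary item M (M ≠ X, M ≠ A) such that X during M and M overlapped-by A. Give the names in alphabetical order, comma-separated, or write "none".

Target A = [June 6, June 18].
Intermediaries M with M overlapped-by A: D, H, N, W.
Via D — items with X during D: none.
Via H — items with X during H: none.
Via N — items with X during N: none.
Via W — items with X during W: L, P, S.
Union: L, P, S.

L, P, S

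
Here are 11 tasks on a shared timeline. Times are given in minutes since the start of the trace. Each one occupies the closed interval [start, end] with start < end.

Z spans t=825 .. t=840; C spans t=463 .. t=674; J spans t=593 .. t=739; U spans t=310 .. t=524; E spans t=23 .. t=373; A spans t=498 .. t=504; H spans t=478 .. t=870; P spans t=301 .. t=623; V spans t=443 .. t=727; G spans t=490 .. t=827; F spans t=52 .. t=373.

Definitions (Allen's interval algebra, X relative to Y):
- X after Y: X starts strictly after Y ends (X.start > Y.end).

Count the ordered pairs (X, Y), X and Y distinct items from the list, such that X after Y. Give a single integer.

22

Checking all 110 ordered pairs for relation 'after'; matching pairs in alphabetical order:
(A, E): A after E ✓
(A, F): A after F ✓
(C, E): C after E ✓
(C, F): C after F ✓
(G, E): G after E ✓
(G, F): G after F ✓
(H, E): H after E ✓
(H, F): H after F ✓
(J, A): J after A ✓
(J, E): J after E ✓
(J, F): J after F ✓
(J, U): J after U ✓
(V, E): V after E ✓
(V, F): V after F ✓
(Z, A): Z after A ✓
(Z, C): Z after C ✓
(Z, E): Z after E ✓
(Z, F): Z after F ✓
(Z, J): Z after J ✓
(Z, P): Z after P ✓
(Z, U): Z after U ✓
(Z, V): Z after V ✓
Count: 22.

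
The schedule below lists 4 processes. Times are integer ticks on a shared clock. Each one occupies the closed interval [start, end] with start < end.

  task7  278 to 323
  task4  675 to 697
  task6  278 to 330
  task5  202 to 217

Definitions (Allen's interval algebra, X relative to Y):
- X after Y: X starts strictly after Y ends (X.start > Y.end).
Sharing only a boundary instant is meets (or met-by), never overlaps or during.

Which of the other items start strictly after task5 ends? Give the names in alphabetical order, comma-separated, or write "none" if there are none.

task4, task6, task7

Target task5 = [202, 217].
task4 [675, 697] → after → yes.
task6 [278, 330] → after → yes.
task7 [278, 323] → after → yes.
Result: task4, task6, task7.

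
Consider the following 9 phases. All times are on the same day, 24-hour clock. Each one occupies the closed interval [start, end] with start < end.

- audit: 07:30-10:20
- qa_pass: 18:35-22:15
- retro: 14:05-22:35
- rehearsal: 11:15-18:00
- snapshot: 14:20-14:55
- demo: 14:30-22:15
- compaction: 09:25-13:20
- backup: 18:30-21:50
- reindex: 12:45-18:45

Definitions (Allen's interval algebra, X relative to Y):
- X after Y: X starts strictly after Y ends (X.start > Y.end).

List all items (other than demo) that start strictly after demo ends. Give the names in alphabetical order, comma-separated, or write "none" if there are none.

Target demo = [14:30, 22:15].
audit [07:30, 10:20] → before → no.
backup [18:30, 21:50] → during → no.
compaction [09:25, 13:20] → before → no.
qa_pass [18:35, 22:15] → finishes → no.
rehearsal [11:15, 18:00] → overlaps → no.
reindex [12:45, 18:45] → overlaps → no.
retro [14:05, 22:35] → contains → no.
snapshot [14:20, 14:55] → overlaps → no.
Result: none.

none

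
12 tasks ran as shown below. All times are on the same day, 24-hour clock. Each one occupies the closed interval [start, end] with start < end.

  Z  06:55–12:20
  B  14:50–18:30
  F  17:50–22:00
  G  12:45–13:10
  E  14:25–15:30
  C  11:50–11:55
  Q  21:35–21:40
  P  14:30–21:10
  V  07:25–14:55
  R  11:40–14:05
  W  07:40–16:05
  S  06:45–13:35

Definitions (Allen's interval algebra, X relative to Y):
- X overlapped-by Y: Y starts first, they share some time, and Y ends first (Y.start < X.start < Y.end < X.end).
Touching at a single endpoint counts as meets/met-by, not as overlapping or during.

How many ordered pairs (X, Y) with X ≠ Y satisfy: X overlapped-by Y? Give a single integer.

16

Checking all 132 ordered pairs for relation 'overlapped-by'; matching pairs in alphabetical order:
(B, E): B overlapped-by E ✓
(B, V): B overlapped-by V ✓
(B, W): B overlapped-by W ✓
(E, V): E overlapped-by V ✓
(F, B): F overlapped-by B ✓
(F, P): F overlapped-by P ✓
(P, E): P overlapped-by E ✓
(P, V): P overlapped-by V ✓
(P, W): P overlapped-by W ✓
(R, S): R overlapped-by S ✓
(R, Z): R overlapped-by Z ✓
(V, S): V overlapped-by S ✓
(V, Z): V overlapped-by Z ✓
(W, S): W overlapped-by S ✓
(W, V): W overlapped-by V ✓
(W, Z): W overlapped-by Z ✓
Count: 16.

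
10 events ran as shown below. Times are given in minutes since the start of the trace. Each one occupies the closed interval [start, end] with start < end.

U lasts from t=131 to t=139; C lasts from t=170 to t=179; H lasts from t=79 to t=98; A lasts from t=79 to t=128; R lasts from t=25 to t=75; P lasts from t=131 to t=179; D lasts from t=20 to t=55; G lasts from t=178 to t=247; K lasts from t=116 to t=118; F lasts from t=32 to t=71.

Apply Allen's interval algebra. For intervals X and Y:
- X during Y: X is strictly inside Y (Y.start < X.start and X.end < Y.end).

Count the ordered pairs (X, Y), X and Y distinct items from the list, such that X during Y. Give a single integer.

2

Checking all 90 ordered pairs for relation 'during'; matching pairs in alphabetical order:
(F, R): F during R ✓
(K, A): K during A ✓
Count: 2.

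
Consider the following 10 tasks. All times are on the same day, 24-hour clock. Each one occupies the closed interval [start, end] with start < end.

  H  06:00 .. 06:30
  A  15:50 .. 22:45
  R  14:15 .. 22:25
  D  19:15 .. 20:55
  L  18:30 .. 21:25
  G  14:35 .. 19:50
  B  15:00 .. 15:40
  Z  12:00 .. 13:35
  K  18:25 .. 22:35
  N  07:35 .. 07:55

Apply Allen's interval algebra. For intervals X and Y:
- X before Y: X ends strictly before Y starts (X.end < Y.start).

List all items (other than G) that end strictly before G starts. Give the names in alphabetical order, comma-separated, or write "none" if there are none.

H, N, Z

Target G = [14:35, 19:50].
A [15:50, 22:45] → overlapped-by → no.
B [15:00, 15:40] → during → no.
D [19:15, 20:55] → overlapped-by → no.
H [06:00, 06:30] → before → yes.
K [18:25, 22:35] → overlapped-by → no.
L [18:30, 21:25] → overlapped-by → no.
N [07:35, 07:55] → before → yes.
R [14:15, 22:25] → contains → no.
Z [12:00, 13:35] → before → yes.
Result: H, N, Z.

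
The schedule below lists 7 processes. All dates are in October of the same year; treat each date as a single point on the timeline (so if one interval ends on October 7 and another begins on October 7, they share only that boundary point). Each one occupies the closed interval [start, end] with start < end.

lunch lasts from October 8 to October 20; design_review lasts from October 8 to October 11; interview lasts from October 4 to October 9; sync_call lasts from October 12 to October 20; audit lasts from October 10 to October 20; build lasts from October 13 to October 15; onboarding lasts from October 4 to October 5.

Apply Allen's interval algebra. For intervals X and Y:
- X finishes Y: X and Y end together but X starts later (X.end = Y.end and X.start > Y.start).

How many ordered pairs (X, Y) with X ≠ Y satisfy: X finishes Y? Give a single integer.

Checking all 42 ordered pairs for relation 'finishes'; matching pairs in alphabetical order:
(audit, lunch): audit finishes lunch ✓
(sync_call, audit): sync_call finishes audit ✓
(sync_call, lunch): sync_call finishes lunch ✓
Count: 3.

3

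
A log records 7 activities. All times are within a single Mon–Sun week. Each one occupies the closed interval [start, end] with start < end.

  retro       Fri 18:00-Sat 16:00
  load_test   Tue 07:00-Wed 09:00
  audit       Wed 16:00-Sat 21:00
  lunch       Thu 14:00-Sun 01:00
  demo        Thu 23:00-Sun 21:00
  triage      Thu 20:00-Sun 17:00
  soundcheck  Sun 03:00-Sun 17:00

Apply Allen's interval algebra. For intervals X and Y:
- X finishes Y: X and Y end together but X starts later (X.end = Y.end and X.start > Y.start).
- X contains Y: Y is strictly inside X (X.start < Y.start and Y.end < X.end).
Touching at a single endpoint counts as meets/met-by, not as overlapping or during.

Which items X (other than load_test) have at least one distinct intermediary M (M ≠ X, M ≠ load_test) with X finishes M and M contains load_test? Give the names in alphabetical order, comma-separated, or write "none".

none

Target load_test = [Tue 07:00, Wed 09:00].
Intermediaries M with M contains load_test: none.
Union: none.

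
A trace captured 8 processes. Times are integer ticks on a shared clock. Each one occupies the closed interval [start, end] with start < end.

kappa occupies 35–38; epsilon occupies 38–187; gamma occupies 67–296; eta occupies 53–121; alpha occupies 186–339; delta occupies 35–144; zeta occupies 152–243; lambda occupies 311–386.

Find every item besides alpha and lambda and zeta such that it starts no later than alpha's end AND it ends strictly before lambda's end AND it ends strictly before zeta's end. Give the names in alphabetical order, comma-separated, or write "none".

Conditions: its start is no later than alpha's end (X.start <= 339) AND its end is strictly before lambda's end (X.end < 386) AND its end is strictly before zeta's end (X.end < 243).
delta: start 35 <= 339? ✓; end 144 < 386? ✓; end 144 < 243? ✓ → yes.
epsilon: start 38 <= 339? ✓; end 187 < 386? ✓; end 187 < 243? ✓ → yes.
eta: start 53 <= 339? ✓; end 121 < 386? ✓; end 121 < 243? ✓ → yes.
gamma: start 67 <= 339? ✓; end 296 < 386? ✓; end 296 < 243? ✗ → no.
kappa: start 35 <= 339? ✓; end 38 < 386? ✓; end 38 < 243? ✓ → yes.
Result: delta, epsilon, eta, kappa.

delta, epsilon, eta, kappa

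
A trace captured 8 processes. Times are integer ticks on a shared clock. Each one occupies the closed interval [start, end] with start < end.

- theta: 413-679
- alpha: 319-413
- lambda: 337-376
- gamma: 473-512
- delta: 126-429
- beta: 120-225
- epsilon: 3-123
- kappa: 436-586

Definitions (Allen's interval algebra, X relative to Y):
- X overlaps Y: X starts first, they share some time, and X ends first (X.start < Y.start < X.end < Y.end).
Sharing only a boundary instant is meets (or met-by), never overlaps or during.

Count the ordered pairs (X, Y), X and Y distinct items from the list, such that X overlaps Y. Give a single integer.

3

Checking all 56 ordered pairs for relation 'overlaps'; matching pairs in alphabetical order:
(beta, delta): beta overlaps delta ✓
(delta, theta): delta overlaps theta ✓
(epsilon, beta): epsilon overlaps beta ✓
Count: 3.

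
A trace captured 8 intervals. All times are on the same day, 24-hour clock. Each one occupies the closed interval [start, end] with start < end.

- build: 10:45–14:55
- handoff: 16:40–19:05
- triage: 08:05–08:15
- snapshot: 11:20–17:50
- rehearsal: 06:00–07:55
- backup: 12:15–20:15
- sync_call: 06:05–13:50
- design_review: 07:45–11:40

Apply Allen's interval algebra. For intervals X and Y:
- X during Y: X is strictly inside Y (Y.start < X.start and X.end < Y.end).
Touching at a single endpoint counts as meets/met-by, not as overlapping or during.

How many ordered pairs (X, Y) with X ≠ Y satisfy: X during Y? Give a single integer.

4

Checking all 56 ordered pairs for relation 'during'; matching pairs in alphabetical order:
(design_review, sync_call): design_review during sync_call ✓
(handoff, backup): handoff during backup ✓
(triage, design_review): triage during design_review ✓
(triage, sync_call): triage during sync_call ✓
Count: 4.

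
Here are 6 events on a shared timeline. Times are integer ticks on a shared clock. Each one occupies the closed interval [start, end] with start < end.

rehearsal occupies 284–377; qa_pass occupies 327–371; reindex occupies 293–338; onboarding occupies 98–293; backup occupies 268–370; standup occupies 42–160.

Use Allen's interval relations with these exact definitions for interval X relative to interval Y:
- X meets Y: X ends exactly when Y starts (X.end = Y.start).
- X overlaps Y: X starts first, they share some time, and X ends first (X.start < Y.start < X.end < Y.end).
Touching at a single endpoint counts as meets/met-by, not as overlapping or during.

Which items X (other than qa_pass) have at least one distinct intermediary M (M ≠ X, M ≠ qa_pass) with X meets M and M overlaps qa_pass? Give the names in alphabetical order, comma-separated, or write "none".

Target qa_pass = [327, 371].
Intermediaries M with M overlaps qa_pass: backup, reindex.
Via backup — items with X meets backup: none.
Via reindex — items with X meets reindex: onboarding.
Union: onboarding.

onboarding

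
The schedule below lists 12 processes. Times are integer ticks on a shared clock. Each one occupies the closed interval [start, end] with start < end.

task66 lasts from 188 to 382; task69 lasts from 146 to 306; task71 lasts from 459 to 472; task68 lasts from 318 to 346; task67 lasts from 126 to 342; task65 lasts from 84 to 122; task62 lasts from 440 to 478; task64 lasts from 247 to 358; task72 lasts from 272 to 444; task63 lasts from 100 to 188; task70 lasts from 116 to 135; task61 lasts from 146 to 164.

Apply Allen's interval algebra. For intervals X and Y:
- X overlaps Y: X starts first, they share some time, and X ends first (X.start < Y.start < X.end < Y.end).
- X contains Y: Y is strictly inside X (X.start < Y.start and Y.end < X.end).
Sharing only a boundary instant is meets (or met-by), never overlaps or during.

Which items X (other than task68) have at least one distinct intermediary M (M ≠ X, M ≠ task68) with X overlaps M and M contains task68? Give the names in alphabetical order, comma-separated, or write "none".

Target task68 = [318, 346].
Intermediaries M with M contains task68: task64, task66, task72.
Via task64 — items with X overlaps task64: task67, task69.
Via task66 — items with X overlaps task66: task67, task69.
Via task72 — items with X overlaps task72: task64, task66, task67, task69.
Union: task64, task66, task67, task69.

task64, task66, task67, task69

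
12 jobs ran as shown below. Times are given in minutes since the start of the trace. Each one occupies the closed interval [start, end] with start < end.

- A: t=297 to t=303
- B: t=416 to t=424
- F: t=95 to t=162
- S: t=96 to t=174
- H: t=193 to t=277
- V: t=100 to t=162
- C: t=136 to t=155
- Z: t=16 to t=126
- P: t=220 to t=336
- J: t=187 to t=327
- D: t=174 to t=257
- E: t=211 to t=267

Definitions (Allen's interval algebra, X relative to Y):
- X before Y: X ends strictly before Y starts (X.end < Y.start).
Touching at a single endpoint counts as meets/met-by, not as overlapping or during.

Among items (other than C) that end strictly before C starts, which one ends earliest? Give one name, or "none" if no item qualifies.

Z

Target C = [t=136, t=155].
A [t=297, t=303] → after → excluded.
B [t=416, t=424] → after → excluded.
D [t=174, t=257] → after → excluded.
E [t=211, t=267] → after → excluded.
F [t=95, t=162] → contains → excluded.
H [t=193, t=277] → after → excluded.
J [t=187, t=327] → after → excluded.
P [t=220, t=336] → after → excluded.
S [t=96, t=174] → contains → excluded.
V [t=100, t=162] → contains → excluded.
Z [t=16, t=126] → before → candidate.
Among candidates, earliest end is t=126 → Z.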